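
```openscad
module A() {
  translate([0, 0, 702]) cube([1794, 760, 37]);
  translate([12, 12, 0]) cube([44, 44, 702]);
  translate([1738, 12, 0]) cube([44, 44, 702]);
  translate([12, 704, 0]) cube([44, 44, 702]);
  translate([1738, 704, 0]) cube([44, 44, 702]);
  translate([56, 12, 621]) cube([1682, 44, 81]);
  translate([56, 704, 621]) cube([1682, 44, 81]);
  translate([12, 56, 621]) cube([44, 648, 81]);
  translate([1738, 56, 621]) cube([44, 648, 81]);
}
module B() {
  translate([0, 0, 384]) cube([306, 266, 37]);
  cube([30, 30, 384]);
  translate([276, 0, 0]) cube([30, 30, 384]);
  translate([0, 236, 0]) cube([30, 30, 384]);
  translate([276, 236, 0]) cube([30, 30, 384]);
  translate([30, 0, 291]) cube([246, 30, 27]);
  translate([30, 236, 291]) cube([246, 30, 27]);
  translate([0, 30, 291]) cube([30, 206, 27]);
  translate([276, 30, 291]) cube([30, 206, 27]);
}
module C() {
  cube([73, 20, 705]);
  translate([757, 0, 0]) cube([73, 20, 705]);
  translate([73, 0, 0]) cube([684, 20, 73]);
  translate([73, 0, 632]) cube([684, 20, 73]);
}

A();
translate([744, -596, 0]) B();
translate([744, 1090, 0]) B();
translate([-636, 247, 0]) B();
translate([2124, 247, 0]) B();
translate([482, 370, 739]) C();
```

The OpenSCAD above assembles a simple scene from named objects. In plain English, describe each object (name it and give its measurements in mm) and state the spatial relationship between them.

A is a table with a 1794×760 mm rectangular top, 37 mm thick, top surface at z = 739 mm, supported by four 44×44 mm square legs, each inset 12 mm from the nearest pair of top edges, running from the floor. Four apron rails, 44 mm thick and 81 mm tall, run between adjacent legs with their top edges flush with the underside of the top and their outer faces flush with the legs' outer faces.

B is a four-legged stool. The seat is 306×266 mm, 37 mm thick, top at z = 421 mm. It stands on four square legs, each 30×30 mm in cross-section, from z = 0 to the seat underside, each flush with a corner of the seat. Four stretchers, 30 mm wide and 27 mm tall, connect adjacent legs with their undersides at z = 291 mm, each running between the inner faces of the legs it joins and aligned with the legs' outer faces on the other axis.

C is a picture frame with a 684×559 mm rectangular opening (x by z) and a uniform 73 mm border on every side. Frame depth is 20 mm along y. It is built from two vertical stiles running the full outside height and two horizontal rails spanning the gap between the stiles.

Four stools sit around the table at the −y, +y, −x, +x sides. The picture frame is on top of the table, centred.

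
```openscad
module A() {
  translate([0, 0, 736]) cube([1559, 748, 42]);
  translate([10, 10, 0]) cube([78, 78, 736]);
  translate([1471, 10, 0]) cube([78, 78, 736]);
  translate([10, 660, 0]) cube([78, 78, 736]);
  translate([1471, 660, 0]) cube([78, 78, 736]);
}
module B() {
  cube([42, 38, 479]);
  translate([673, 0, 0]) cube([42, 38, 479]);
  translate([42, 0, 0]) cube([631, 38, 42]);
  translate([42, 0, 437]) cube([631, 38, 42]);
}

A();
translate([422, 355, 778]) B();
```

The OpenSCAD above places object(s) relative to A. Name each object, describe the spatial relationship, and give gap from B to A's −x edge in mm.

A is a table. B is a picture frame. The picture frame is on top of the table, centred. The gap from the picture frame to the table's −x edge is 422 mm.

The picture frame's min-x is at 422; the table's min-x is 0; gap = 422 mm.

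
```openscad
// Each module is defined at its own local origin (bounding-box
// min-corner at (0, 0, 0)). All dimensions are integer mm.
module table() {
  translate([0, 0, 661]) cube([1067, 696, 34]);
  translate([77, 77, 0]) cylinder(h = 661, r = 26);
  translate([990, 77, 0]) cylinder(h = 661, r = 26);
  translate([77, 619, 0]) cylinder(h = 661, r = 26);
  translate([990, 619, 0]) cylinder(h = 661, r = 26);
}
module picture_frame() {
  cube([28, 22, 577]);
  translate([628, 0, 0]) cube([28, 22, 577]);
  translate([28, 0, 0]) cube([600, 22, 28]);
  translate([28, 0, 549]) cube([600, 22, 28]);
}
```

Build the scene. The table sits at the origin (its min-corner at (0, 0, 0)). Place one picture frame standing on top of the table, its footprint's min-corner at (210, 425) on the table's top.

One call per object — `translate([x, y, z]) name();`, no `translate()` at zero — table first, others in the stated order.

table();
translate([210, 425, 695]) picture_frame();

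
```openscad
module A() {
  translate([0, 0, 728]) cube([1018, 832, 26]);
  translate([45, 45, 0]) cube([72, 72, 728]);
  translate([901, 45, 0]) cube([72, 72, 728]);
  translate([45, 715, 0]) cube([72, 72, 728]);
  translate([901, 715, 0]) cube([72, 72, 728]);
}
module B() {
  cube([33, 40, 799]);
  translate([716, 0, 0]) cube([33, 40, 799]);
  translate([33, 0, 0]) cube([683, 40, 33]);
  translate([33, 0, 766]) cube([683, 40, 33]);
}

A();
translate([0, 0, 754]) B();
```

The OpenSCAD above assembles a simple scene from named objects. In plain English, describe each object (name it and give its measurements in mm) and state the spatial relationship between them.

A is a table: top 1018 mm (x) × 832 mm (y), 26 mm thick, upper face at z = 754 mm, on four 72×72 mm square legs, each inset 45 mm from the nearest pair of top edges, running from z = 0 to the bottom of the top.

B is a picture frame with a 683×733 mm rectangular opening (x by z) and a uniform 33 mm border on every side. Frame depth is 40 mm along y. It is built from two vertical stiles running the full outside height and two horizontal rails spanning the gap between the stiles.

The picture frame is on top of the table.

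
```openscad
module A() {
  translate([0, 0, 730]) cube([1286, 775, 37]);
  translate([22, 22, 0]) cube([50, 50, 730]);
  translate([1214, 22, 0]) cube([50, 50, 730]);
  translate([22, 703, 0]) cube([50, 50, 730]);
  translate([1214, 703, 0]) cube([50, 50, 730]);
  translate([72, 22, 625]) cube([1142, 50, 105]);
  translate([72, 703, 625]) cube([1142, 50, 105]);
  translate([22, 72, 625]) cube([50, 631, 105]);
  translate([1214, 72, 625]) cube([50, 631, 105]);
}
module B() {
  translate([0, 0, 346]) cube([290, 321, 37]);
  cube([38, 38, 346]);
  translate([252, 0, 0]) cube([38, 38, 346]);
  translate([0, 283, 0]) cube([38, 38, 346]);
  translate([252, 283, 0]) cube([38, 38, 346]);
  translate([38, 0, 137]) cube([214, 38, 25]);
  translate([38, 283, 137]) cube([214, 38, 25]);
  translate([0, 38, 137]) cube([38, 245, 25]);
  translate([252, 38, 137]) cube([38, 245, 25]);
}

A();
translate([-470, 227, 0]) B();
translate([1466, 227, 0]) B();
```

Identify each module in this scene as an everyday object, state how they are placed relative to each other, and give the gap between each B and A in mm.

Each stool's nearest face is 180 mm from the table's bounding box.

A is a table. B is a stool. Two stools sit around the table at the −x, +x sides. The gap between each stool and the table is 180 mm.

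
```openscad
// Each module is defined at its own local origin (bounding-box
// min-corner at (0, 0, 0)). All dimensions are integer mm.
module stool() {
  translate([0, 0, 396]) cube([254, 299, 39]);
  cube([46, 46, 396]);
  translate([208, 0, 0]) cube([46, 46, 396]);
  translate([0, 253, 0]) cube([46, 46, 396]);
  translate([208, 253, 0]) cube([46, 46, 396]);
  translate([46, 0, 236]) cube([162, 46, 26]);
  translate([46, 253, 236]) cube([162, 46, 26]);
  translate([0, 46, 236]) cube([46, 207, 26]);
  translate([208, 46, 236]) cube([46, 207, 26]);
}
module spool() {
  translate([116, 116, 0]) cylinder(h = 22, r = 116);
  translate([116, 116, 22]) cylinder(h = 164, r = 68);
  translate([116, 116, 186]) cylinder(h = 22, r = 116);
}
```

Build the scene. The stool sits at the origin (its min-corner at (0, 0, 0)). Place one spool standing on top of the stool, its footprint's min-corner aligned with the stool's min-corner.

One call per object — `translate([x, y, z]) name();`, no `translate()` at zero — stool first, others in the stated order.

stool();
translate([0, 0, 435]) spool();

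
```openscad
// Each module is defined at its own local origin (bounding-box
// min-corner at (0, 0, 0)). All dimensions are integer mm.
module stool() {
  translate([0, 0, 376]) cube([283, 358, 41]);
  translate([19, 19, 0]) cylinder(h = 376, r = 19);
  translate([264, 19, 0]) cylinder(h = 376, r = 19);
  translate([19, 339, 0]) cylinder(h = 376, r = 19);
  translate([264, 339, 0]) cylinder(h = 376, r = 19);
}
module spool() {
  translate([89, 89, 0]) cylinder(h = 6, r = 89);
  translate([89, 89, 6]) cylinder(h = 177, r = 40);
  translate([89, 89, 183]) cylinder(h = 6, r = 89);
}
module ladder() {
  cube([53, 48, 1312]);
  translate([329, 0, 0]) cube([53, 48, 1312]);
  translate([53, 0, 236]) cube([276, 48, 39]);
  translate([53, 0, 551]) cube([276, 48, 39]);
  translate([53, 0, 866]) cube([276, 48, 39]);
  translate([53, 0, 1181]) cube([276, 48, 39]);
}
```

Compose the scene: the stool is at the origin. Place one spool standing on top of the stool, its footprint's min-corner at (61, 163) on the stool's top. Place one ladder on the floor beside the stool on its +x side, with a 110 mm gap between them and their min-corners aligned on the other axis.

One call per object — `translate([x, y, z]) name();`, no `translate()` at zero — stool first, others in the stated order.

stool();
translate([61, 163, 417]) spool();
translate([393, 0, 0]) ladder();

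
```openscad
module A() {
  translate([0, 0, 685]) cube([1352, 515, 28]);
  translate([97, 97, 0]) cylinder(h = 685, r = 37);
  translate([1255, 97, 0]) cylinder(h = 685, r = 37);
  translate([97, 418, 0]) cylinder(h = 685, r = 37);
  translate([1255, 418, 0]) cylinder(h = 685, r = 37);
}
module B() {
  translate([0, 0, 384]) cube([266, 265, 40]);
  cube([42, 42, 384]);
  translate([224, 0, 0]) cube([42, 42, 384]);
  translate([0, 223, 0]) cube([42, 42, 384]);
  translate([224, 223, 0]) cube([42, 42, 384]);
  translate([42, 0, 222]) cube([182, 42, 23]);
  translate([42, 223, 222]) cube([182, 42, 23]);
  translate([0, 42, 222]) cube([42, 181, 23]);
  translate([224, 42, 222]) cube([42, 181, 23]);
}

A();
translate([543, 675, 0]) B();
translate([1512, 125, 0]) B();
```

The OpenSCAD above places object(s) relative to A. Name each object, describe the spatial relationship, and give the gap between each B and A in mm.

Each stool's nearest face is 160 mm from the table's bounding box.

A is a table. B is a stool. Two stools sit around the table at the +y, +x sides. The gap between each stool and the table is 160 mm.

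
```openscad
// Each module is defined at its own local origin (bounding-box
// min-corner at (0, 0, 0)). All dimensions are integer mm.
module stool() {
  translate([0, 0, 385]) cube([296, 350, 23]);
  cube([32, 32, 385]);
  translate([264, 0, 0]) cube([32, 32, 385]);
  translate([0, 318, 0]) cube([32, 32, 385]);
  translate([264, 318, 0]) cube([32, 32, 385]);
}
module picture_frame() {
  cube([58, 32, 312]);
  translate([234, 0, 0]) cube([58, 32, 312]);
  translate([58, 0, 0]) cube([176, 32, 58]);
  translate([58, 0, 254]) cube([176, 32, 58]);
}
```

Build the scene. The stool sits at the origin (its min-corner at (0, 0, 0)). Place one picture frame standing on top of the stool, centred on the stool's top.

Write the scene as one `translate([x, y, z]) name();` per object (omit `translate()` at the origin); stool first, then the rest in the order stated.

stool();
translate([2, 159, 408]) picture_frame();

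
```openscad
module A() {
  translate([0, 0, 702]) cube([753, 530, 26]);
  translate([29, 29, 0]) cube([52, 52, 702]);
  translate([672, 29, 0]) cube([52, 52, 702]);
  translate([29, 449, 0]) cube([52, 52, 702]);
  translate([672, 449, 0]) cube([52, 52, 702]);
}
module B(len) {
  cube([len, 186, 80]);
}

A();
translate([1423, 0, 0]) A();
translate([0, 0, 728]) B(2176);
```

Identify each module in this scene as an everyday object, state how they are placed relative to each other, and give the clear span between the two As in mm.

Second table starts at x = 1423; first ends at x = 753; clear span = 1423 − 753 = 670 mm.

A is a table. B is a beam. A beam spans the tops of two tables. The clear span between the two tables is 670 mm.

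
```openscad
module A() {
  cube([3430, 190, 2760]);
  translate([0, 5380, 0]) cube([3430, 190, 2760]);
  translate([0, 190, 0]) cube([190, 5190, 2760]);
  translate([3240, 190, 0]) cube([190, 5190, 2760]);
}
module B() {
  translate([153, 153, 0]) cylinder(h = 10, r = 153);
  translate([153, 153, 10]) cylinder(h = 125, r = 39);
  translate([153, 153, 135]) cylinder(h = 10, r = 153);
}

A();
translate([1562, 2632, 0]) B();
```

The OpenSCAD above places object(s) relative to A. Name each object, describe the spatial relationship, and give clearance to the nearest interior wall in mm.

Clearances: x = 1372, y = 2442; minimum 1372 mm.

A is a house frame. B is a spool. The spool sits inside the house frame, centred. The clearance to the nearest interior wall is 1372 mm.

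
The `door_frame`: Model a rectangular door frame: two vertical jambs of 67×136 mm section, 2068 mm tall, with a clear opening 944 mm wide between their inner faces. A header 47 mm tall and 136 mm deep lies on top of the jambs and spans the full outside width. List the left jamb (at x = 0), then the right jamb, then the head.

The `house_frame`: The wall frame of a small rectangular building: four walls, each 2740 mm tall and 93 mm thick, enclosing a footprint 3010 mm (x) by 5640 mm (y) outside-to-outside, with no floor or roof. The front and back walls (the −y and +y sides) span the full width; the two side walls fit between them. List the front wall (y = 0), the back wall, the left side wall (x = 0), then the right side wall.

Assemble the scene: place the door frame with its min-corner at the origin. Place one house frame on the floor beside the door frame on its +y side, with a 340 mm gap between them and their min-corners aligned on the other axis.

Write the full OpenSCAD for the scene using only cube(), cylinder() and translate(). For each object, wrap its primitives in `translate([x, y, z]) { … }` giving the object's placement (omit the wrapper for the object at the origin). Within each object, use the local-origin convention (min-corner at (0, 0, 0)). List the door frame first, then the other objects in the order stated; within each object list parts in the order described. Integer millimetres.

cube([67, 136, 2068]);
translate([1011, 0, 0]) cube([67, 136, 2068]);
translate([0, 0, 2068]) cube([1078, 136, 47]);
translate([0, 476, 0]) {
  cube([3010, 93, 2740]);
  translate([0, 5547, 0]) cube([3010, 93, 2740]);
  translate([0, 93, 0]) cube([93, 5454, 2740]);
  translate([2917, 93, 0]) cube([93, 5454, 2740]);
}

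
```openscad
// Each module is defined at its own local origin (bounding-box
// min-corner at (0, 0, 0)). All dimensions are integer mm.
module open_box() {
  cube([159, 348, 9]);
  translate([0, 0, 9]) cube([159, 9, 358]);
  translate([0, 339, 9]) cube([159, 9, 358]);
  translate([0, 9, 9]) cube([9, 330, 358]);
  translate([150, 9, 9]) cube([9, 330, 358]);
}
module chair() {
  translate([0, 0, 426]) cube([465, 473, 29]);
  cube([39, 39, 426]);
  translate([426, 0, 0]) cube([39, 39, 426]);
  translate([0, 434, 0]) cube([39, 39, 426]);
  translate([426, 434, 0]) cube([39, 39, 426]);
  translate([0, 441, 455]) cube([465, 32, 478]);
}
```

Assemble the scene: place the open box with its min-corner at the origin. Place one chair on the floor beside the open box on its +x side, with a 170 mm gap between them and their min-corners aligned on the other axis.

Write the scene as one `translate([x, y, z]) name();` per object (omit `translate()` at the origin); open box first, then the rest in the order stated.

open_box();
translate([329, 0, 0]) chair();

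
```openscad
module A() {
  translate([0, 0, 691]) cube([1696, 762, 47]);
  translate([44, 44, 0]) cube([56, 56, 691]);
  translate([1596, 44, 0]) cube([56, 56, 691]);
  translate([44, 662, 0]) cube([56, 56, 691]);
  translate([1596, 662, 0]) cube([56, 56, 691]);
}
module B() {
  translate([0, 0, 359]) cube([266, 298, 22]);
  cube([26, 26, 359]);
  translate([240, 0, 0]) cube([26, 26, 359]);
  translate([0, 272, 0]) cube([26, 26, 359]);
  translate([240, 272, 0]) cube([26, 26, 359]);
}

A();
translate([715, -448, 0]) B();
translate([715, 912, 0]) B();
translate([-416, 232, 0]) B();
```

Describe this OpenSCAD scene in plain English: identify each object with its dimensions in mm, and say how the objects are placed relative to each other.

A is a rectangular dining table. The top is 1696×762×47 mm with its upper surface at z = 738 mm. It stands on four 56×56 mm square legs, each inset 44 mm from the nearest pair of top edges, running from the floor to the underside of the top.

B is a four-legged stool. The seat is 266×298 mm, 22 mm thick, top at z = 381 mm. It stands on four square legs, each 26×26 mm in cross-section, from z = 0 to the seat underside, each flush with a corner of the seat.

Three stools sit around the table at the −y, +y, −x sides.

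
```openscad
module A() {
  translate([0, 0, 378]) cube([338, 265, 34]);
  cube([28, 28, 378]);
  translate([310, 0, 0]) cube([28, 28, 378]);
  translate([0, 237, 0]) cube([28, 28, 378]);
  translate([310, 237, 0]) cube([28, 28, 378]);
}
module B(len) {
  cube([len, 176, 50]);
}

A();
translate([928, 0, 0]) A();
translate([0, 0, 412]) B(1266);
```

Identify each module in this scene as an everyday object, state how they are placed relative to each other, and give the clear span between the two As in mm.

A is a stool. B is a beam. A beam spans the tops of two stools. The clear span between the two stools is 590 mm.

Second stool starts at x = 928; first ends at x = 338; clear span = 928 − 338 = 590 mm.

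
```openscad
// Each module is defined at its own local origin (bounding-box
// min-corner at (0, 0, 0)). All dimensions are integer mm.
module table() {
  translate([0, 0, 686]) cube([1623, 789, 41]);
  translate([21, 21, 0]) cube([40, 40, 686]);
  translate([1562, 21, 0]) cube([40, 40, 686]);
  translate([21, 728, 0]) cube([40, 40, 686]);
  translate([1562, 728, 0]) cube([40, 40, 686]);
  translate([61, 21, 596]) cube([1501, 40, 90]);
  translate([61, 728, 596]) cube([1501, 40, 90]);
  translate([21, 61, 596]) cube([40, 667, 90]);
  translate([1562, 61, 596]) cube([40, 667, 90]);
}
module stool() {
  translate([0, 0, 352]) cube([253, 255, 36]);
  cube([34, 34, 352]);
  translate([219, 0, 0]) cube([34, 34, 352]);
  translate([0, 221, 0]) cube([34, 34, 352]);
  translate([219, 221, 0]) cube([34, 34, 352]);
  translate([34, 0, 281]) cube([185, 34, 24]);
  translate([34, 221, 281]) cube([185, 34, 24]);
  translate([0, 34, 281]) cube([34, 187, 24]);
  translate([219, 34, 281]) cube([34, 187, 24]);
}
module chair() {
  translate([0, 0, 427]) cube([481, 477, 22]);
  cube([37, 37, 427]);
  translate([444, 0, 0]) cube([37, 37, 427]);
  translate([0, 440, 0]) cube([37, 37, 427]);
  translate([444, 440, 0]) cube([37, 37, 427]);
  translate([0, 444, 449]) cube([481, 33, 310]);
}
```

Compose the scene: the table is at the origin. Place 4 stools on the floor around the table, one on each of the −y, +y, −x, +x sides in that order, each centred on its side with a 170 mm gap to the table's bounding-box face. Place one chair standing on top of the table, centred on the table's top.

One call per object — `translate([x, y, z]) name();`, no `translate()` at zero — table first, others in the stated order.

table();
translate([685, -425, 0]) stool();
translate([685, 959, 0]) stool();
translate([-423, 267, 0]) stool();
translate([1793, 267, 0]) stool();
translate([571, 156, 727]) chair();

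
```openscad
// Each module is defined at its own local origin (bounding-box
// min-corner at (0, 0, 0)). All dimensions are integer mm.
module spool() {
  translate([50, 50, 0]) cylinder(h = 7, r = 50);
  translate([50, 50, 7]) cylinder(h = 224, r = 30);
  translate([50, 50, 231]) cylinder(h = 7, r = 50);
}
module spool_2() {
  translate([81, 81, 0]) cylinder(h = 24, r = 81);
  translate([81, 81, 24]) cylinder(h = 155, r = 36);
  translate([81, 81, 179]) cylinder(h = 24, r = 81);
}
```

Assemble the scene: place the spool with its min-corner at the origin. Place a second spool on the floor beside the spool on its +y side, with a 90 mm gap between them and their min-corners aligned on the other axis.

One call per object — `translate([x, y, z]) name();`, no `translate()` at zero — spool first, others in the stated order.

spool();
translate([0, 190, 0]) spool_2();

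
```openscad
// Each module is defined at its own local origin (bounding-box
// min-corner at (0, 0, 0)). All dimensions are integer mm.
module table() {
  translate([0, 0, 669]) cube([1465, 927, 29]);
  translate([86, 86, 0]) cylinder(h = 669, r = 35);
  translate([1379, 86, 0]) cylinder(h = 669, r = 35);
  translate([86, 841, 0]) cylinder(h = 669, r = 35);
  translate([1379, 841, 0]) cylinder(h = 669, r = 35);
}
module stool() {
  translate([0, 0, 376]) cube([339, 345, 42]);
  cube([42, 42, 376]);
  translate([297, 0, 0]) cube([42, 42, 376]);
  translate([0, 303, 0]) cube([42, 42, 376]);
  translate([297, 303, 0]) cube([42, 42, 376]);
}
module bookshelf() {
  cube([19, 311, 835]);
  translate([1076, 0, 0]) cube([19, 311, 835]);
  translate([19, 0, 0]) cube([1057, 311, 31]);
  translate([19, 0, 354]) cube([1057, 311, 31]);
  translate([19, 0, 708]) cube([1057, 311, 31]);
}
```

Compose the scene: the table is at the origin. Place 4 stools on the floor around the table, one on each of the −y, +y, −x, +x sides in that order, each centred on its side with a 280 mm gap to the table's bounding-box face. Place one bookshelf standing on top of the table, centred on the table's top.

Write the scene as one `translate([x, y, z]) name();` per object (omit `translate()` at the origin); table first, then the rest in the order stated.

table();
translate([563, -625, 0]) stool();
translate([563, 1207, 0]) stool();
translate([-619, 291, 0]) stool();
translate([1745, 291, 0]) stool();
translate([185, 308, 698]) bookshelf();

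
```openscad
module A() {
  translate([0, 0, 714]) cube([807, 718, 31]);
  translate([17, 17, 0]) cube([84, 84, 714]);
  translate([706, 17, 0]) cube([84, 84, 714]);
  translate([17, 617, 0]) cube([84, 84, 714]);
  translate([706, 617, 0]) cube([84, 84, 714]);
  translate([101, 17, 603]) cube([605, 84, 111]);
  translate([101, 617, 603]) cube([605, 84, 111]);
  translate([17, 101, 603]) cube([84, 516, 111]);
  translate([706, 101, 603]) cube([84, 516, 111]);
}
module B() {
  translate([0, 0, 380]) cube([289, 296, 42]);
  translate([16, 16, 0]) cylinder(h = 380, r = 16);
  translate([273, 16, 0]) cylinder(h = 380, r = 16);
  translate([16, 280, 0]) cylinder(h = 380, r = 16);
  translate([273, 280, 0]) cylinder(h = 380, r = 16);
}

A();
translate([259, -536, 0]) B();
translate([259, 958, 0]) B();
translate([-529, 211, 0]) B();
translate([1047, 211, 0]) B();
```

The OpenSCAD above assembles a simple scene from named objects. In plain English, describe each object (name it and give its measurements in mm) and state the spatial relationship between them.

A is a table with a 807×718 mm rectangular top, 31 mm thick, top surface at z = 745 mm, supported by four 84×84 mm square legs, each inset 17 mm from the nearest pair of top edges, running from the floor. Four apron rails, 84 mm thick and 111 mm tall, run between adjacent legs with their top edges flush with the underside of the top and their outer faces flush with the legs' outer faces.

B is a four-legged stool. The seat is 289×296 mm, 42 mm thick, top at z = 422 mm. It stands on four round legs, each 32 mm in diameter, from z = 0 to the seat underside, each leg's axis is inset half a diameter from the nearest pair of seat edges (so the leg's bounding box is flush with the corner).

Four stools sit around the table at the −y, +y, −x, +x sides.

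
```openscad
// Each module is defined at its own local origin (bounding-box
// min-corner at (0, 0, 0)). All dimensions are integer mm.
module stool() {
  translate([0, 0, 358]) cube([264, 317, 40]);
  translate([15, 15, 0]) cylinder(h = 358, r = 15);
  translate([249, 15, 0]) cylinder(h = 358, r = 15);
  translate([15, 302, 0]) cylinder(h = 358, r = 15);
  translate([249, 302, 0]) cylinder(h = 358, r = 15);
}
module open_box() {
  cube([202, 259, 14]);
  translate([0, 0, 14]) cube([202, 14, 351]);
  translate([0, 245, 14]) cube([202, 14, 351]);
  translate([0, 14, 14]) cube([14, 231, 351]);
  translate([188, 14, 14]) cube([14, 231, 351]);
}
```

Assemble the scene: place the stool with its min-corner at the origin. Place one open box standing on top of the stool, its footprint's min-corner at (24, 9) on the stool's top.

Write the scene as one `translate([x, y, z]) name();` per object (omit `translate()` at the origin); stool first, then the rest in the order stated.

stool();
translate([24, 9, 398]) open_box();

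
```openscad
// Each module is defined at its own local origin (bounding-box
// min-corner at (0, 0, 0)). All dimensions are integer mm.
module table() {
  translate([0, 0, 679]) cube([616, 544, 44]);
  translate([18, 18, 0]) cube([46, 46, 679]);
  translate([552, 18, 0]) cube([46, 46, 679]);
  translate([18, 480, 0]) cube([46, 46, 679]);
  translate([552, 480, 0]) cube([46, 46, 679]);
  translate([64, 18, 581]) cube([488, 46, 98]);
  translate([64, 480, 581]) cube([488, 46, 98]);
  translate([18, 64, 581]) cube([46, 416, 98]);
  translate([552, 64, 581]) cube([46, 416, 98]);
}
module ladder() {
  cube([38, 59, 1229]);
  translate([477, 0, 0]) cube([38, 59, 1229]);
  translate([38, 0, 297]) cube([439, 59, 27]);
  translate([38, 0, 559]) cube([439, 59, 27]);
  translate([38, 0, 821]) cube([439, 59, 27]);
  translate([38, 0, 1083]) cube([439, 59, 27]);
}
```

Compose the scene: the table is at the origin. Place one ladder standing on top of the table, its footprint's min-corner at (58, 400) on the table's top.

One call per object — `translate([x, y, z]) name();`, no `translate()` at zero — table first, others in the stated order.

table();
translate([58, 400, 723]) ladder();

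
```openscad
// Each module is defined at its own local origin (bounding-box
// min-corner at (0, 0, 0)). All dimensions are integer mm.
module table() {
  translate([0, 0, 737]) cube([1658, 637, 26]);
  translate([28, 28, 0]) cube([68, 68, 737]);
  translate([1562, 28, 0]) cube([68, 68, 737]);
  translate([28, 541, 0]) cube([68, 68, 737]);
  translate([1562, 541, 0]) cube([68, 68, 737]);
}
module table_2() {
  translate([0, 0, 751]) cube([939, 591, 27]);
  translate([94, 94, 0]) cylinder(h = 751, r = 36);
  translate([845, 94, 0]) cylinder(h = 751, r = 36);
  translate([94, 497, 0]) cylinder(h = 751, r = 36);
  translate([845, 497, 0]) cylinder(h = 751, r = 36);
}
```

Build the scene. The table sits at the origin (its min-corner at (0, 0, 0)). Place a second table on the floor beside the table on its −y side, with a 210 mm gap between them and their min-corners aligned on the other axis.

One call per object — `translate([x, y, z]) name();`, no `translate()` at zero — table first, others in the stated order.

table();
translate([0, -801, 0]) table_2();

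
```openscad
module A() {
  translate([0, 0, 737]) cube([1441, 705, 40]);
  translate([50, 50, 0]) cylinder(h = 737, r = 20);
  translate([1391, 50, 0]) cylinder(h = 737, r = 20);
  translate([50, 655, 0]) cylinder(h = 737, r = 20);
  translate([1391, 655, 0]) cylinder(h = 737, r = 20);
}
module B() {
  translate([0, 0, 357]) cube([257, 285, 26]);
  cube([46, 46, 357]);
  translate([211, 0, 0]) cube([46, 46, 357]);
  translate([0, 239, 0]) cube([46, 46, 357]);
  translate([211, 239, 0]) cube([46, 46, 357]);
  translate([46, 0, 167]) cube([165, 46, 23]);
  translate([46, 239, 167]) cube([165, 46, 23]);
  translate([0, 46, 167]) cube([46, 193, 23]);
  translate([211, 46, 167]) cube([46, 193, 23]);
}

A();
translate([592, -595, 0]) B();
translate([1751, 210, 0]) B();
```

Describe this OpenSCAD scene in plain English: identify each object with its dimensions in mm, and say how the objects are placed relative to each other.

A is a rectangular dining table. The top is 1441×705×40 mm with its upper surface at z = 777 mm. It stands on four round legs of 40 mm diameter, each leg's bounding box inset 30 mm from the nearest pair of top edges, running from the floor to the underside of the top.

B is a four-legged stool. The seat is a 257×285×26 mm slab whose top surface is at z = 383 mm; four square legs, each 46×46 mm in cross-section, run from the floor (z = 0) to the underside of the seat, each flush with a corner of the seat. Four stretchers, 46 mm wide and 23 mm tall, connect adjacent legs with their undersides at z = 167 mm, each running between the inner faces of the legs it joins and aligned with the legs' outer faces on the other axis.

Two stools sit around the table at the −y, +x sides.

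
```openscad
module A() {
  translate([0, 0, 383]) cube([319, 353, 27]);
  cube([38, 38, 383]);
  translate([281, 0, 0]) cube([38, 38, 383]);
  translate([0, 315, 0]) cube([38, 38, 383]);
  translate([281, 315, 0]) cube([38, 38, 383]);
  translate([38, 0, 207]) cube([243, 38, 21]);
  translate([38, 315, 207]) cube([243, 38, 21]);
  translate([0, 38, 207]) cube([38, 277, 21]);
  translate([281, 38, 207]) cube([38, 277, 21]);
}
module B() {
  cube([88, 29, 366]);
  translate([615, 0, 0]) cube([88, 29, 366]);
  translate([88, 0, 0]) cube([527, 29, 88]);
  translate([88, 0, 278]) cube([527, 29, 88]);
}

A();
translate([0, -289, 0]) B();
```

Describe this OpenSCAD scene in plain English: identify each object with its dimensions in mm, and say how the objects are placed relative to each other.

A is a four-legged stool. The seat is a 319×353×27 mm slab whose top surface is at z = 410 mm; four square legs, each 38×38 mm in cross-section, run from the floor (z = 0) to the underside of the seat, each flush with a corner of the seat. Four stretchers, 38 mm wide and 21 mm tall, connect adjacent legs with their undersides at z = 207 mm, each running between the inner faces of the legs it joins and aligned with the legs' outer faces on the other axis.

B is a rectangular picture frame lying in the x–z plane (depth along y). The opening is 527 mm wide (x) by 190 mm tall (z), surrounded by a border 88 mm wide on all four sides. The frame is 29 mm deep and is made of two full-height vertical stiles with two horizontal rails fitted between them.

The picture frame is on the floor beside the stool on its −y side.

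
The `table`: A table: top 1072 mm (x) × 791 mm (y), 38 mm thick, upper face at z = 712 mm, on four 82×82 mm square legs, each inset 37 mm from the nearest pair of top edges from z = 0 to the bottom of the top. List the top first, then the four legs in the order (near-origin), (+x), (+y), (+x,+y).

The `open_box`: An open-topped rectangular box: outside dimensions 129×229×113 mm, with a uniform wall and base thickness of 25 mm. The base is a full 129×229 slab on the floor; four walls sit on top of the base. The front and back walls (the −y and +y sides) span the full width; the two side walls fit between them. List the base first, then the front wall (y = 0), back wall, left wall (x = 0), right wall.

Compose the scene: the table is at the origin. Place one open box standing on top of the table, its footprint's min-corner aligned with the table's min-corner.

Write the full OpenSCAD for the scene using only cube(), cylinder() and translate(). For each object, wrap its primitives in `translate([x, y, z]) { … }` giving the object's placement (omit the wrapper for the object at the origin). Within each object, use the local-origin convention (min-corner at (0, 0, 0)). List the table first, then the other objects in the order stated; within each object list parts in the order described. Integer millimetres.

translate([0, 0, 674]) cube([1072, 791, 38]);
translate([37, 37, 0]) cube([82, 82, 674]);
translate([953, 37, 0]) cube([82, 82, 674]);
translate([37, 672, 0]) cube([82, 82, 674]);
translate([953, 672, 0]) cube([82, 82, 674]);
translate([0, 0, 712]) {
  cube([129, 229, 25]);
  translate([0, 0, 25]) cube([129, 25, 88]);
  translate([0, 204, 25]) cube([129, 25, 88]);
  translate([0, 25, 25]) cube([25, 179, 88]);
  translate([104, 25, 25]) cube([25, 179, 88]);
}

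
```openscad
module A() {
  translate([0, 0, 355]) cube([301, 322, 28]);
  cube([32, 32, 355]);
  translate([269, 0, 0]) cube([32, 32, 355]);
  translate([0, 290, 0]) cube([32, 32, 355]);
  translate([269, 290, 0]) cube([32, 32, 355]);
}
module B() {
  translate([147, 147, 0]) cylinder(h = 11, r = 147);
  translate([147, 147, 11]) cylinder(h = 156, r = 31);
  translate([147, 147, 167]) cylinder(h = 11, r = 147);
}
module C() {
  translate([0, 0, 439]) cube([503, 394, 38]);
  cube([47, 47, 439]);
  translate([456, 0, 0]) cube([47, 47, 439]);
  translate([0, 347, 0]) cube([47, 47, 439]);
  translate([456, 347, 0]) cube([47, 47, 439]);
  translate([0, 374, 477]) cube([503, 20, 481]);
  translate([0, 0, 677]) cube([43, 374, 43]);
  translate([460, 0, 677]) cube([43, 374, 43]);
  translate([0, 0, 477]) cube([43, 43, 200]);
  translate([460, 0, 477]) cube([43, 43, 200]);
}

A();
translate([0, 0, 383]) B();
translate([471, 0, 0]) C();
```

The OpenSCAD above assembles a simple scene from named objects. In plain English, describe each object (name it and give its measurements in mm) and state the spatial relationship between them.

A is a four-legged stool. The seat is a 301×322×28 mm slab whose top surface is at z = 383 mm; four square legs, each 32×32 mm in cross-section, run from the floor (z = 0) to the underside of the seat, each flush with a corner of the seat.

B is a spool: two coaxial disc flanges of radius 147 mm and thickness 11 mm, joined by a core cylinder of radius 31 mm and height 156 mm. The lower flange rests on z = 0 and the three cylinders share a vertical axis.

C is a chair. The seat is a 503×394×38 mm slab with its top at z = 477 mm, on four 47×47 mm corner legs (flush with the seat edges, standing on z = 0). A flat backrest 20 mm thick, 481 mm tall, spans the full seat width and rises from the seat top along its +y edge, rear face flush with the rear of the seat. Two armrests of 43×43 mm section run along each side from the seat's front edge to the front of the backrest, top faces 243 mm above the seat top and outer faces flush with the seat's x-edges; a 43×43 mm post under the front of each armrest stands on the seat at the front corner.

The spool is on top of the stool. The chair is on the floor beside the stool on its +x side.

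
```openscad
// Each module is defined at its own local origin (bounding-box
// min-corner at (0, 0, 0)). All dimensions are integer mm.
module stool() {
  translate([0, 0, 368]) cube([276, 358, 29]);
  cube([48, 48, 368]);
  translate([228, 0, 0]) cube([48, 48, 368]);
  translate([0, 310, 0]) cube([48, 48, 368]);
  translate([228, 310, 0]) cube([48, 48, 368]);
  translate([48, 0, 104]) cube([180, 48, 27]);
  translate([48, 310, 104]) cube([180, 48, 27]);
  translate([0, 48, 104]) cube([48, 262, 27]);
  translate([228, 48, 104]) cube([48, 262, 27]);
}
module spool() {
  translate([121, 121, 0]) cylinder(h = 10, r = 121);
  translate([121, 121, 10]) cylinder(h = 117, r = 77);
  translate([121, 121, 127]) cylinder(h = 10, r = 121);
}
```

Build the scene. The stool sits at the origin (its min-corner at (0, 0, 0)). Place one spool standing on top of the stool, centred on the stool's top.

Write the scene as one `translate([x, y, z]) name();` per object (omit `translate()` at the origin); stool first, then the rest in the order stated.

stool();
translate([17, 58, 397]) spool();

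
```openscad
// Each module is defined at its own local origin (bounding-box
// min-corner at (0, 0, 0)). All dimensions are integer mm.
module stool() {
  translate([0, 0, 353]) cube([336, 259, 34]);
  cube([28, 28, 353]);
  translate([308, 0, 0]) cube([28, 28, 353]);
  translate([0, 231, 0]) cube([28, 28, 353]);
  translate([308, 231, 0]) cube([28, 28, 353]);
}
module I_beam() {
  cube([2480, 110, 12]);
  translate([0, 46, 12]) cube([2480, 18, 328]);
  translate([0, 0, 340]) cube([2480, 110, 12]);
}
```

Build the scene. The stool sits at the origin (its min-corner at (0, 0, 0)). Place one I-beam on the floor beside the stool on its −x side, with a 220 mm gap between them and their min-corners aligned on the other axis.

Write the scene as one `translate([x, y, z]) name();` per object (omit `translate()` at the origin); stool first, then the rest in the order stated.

stool();
translate([-2700, 0, 0]) I_beam();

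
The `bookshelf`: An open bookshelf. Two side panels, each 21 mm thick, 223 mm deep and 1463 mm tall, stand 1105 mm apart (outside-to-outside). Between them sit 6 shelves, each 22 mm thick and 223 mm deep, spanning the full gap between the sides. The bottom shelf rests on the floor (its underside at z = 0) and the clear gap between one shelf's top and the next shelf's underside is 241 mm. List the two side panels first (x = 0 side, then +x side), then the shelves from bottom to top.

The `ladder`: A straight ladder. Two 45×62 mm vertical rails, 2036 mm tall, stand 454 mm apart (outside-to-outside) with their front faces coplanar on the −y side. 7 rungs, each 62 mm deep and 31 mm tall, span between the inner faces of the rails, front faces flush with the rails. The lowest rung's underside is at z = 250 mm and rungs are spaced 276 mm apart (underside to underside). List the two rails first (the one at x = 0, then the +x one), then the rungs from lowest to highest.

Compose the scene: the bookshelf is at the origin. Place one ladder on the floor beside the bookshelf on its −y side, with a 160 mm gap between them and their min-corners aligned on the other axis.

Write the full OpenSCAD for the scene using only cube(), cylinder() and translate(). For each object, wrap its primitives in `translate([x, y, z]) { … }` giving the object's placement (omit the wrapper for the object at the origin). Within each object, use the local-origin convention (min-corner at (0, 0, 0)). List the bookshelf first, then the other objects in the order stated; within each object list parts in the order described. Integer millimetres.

cube([21, 223, 1463]);
translate([1084, 0, 0]) cube([21, 223, 1463]);
translate([21, 0, 0]) cube([1063, 223, 22]);
translate([21, 0, 263]) cube([1063, 223, 22]);
translate([21, 0, 526]) cube([1063, 223, 22]);
translate([21, 0, 789]) cube([1063, 223, 22]);
translate([21, 0, 1052]) cube([1063, 223, 22]);
translate([21, 0, 1315]) cube([1063, 223, 22]);
translate([0, -222, 0]) {
  cube([45, 62, 2036]);
  translate([409, 0, 0]) cube([45, 62, 2036]);
  translate([45, 0, 250]) cube([364, 62, 31]);
  translate([45, 0, 526]) cube([364, 62, 31]);
  translate([45, 0, 802]) cube([364, 62, 31]);
  translate([45, 0, 1078]) cube([364, 62, 31]);
  translate([45, 0, 1354]) cube([364, 62, 31]);
  translate([45, 0, 1630]) cube([364, 62, 31]);
  translate([45, 0, 1906]) cube([364, 62, 31]);
}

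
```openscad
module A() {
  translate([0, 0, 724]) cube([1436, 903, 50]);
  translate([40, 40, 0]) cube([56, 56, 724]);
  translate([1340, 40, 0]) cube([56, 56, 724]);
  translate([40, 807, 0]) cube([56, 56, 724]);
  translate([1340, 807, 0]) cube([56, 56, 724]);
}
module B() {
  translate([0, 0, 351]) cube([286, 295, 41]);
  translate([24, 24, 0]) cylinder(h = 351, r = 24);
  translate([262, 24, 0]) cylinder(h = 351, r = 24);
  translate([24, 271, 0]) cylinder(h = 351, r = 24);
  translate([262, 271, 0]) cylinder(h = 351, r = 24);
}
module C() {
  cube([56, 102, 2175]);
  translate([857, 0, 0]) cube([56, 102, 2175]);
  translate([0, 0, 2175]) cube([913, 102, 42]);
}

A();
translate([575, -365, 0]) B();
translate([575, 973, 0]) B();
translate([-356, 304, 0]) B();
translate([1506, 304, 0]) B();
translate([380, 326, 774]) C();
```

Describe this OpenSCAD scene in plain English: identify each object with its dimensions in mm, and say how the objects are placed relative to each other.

A is a table: top 1436 mm (x) × 903 mm (y), 50 mm thick, upper face at z = 774 mm, on four 56×56 mm square legs, each inset 40 mm from the nearest pair of top edges, running from z = 0 to the bottom of the top.

B is a simple wooden stool: a rectangular seat 286 mm (x) by 295 mm (y), 41 mm thick, top face at z = 392 mm, on four round legs, each 48 mm in diameter. The legs rest on z = 0, each leg's axis is inset half a diameter from the nearest pair of seat edges (so the leg's bounding box is flush with the corner).

C is a rectangular door frame: two vertical jambs of 56×102 mm section, 2175 mm tall, with a clear opening 801 mm wide between their inner faces. A header 42 mm tall and 102 mm deep lies on top of the jambs and spans the full outside width.

Four stools sit around the table at the −y, +y, −x, +x sides. The door frame is on top of the table.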